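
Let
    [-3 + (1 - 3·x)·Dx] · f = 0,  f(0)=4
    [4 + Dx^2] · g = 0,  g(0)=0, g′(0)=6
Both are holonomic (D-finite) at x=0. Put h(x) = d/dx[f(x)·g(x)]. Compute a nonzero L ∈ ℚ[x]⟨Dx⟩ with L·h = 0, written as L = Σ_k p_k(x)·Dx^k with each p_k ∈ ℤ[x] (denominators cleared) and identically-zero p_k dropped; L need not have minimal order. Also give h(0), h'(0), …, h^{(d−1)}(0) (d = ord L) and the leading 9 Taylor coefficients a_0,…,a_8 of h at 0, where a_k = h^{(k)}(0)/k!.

f: a_k = 4, 12, 36, 108, 324, 972, 2916, 8748, 26244, …
g: a_k = 0, 6, 0, -4, 0, 4/5, 0, -8/105, 0, …
L₀ := L_f ⊗_s L_g (sym. prod.), ord ≤ 2.
h₀' ⇒ L via d/dx closure of L₀.
L = (-14 - 24·x + 36·x^2) + (-6 + 18·x)·Dx + (1 - 6·x + 9·x^2)·Dx^2  (order 2).
h: a_k = 24, 144, 600, 2400, 9016, 162288/5, 1703992/15, 13631936/35, 19717624/15, …
ICs: h(0) = 24, h′(0) = 144.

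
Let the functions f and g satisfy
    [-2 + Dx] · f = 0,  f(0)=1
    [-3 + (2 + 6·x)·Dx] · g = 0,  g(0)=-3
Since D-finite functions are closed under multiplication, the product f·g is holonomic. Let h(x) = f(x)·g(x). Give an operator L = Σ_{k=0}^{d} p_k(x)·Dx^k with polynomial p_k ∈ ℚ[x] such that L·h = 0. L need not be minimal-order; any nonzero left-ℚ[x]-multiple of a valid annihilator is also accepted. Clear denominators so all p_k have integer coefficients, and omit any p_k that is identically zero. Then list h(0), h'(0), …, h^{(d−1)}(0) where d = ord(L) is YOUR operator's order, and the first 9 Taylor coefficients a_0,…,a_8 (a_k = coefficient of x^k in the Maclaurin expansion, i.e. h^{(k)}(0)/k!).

f: a_k = 1, 2, 2, 4/3, 2/3, 4/15, 4/45, 8/315, 2/315, …
g: a_k = -3, -9/2, 27/8, -81/16, 1215/128, -5103/256, 45927/1024, -216513/2048, 8444007/32768, …
f·g: L₀ = L_f ⊗_s L_g, ord ≤ 1·1.
L = (-7 - 12·x) + (2 + 6·x)·Dx  (order 1).
h: a_k = -3, -21/2, -93/8, -181/16, -241/128, -13279/1280, 276497/15360, -9930589/215040, 56288873/491520, …
ICs: h(0) = -3.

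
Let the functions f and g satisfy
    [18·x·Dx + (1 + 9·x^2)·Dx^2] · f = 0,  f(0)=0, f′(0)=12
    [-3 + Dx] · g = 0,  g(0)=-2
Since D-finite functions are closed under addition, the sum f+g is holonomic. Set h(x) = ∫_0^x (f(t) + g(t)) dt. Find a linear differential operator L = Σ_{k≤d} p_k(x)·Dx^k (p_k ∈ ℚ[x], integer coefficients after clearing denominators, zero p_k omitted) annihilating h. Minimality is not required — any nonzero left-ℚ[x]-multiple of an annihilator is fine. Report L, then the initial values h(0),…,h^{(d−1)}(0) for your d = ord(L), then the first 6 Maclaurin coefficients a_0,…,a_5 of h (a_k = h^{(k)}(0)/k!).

L = (18 - 108·x - 162·x^2)·Dx^2 + (-9 + 27·x + 27·x^2 - 81·x^3)·Dx^3 + (1 + 3·x + 9·x^2 + 27·x^3)·Dx^4  (order 4).
h: a_k = 0, -2, 3, -3, -45/4, -27/20, …
ICs: h(0) = 0, h′(0) = -2, h′′(0) = 6, h′′′(0) = -18.

f: a_k = 0, 12, 0, -36, 0, 972/5, …
g: a_k = -2, -6, -9, -9, -27/4, -81/20, …
f+g: L₀ = lclm(L_f,L_g), ord ≤ 2+1.
Integrate: L := L₀·Dx.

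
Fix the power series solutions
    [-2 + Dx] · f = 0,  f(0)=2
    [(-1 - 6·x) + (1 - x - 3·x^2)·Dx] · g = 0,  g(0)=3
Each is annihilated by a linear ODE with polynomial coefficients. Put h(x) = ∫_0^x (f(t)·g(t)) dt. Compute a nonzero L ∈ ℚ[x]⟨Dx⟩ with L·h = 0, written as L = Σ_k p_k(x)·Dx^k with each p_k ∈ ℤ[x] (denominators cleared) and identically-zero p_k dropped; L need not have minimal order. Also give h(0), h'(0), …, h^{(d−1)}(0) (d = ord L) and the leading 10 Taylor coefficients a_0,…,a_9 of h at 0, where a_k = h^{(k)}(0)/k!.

f: a_k = 2, 4, 4, 8/3, 4/3, 8/15, 8/45, 16/315, 4/315, 8/2835, …
g: a_k = 3, 3, 12, 21, 57, 120, 291, 651, 1524, 3477, …
Product ⇒ symmetric product L₀, ord ≤ 1.
Integrate: L := L₀·Dx.
L = (3 + 4·x - 6·x^2)·Dx + (-1 + x + 3·x^2)·Dx^2  (order 2).
h: a_k = 0, 6, 9, 16, 55/2, 258/5, 1474/15, 20462/105, 54829/140, 151736/189, …
ICs: h(0) = 0, h′(0) = 6.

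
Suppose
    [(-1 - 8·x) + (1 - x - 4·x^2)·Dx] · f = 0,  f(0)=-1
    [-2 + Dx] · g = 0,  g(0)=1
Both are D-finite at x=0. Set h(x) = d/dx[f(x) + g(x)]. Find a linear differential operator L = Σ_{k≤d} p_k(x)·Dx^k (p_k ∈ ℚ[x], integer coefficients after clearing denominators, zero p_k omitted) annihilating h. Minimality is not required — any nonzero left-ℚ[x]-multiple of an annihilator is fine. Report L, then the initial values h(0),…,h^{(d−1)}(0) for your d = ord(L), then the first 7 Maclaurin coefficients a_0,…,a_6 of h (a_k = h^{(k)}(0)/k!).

L = (34 + 452·x + 512·x^2 + 1920·x^3 + 768·x^4) + (-25 - 228·x - 334·x^2 - 864·x^3 + 160·x^4 + 256·x^5)·Dx + (4 + x + 39·x^2 - 48·x^3 - 272·x^4 - 128·x^5)·Dx^2  (order 2).
h: a_k = 1, -6, -23, -340/3, -971/3, -16282/15, -138907/45, …
ICs: h(0) = 1, h′(0) = -6.

f: a_k = -1, -1, -5, -9, -29, -65, -181, …
g: a_k = 1, 2, 2, 4/3, 2/3, 4/15, 4/45, …
f+g: L₀ = lclm(L_f,L_g), ord ≤ 1+1.
h₀' ⇒ L via d/dx closure of L₀.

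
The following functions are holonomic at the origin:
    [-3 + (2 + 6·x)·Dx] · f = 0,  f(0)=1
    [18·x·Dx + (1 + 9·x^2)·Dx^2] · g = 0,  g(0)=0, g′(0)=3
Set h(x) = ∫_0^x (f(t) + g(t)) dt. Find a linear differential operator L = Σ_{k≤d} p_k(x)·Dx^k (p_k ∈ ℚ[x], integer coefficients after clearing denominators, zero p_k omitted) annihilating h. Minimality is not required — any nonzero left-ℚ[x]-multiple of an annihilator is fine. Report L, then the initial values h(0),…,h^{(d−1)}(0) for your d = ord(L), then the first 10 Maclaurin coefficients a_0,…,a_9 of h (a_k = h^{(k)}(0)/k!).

L = (-36 - 270·x + 972·x^2 + 1458·x^3)·Dx^2 + (-33 - 144·x + 270·x^2 + 3888·x^3 + 5103·x^4)·Dx^3 + (-2 + 18·x + 108·x^2 + 324·x^3 + 1134·x^4 + 1458·x^5)·Dx^4  (order 4).
h: a_k = 0, 1, 9/4, -3/8, -117/64, -81/128, 23571/2560, -2187/1024, -3973779/114688, -312741/32768, …
ICs: h(0) = 0, h′(0) = 1, h′′(0) = 9/2, h′′′(0) = -9/4.

f: a_k = 1, 3/2, -9/8, 27/16, -405/128, 1701/256, -15309/1024, 72171/2048, -2814669/32768, 14073345/65536, …
g: a_k = 0, 3, 0, -9, 0, 243/5, 0, -2187/7, 0, 2187, …
L₀ := lclm(L_f,L_g); ord L₀ ≤ 1+2.
h=∫₀ˣh₀: take L = L₀·Dx.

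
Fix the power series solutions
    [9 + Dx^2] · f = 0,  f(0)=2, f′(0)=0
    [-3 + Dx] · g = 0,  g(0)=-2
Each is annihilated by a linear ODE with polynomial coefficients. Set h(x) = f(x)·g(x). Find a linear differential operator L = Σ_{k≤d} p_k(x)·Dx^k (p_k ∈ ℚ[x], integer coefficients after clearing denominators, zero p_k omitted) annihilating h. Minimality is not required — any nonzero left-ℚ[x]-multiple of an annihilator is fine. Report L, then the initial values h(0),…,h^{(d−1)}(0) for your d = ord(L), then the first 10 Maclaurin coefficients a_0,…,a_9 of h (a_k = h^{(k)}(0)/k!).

L = 18 - 6·Dx + Dx^2  (order 2).
h: a_k = -4, -12, 0, 36, 54, 162/5, 0, -486/35, -729/70, -243/70, …
ICs: h(0) = -4, h′(0) = -12.

f: a_k = 2, 0, -9, 0, 27/4, 0, -81/40, 0, 729/2240, 0, …
g: a_k = -2, -6, -9, -9, -27/4, -81/20, -81/40, -243/280, -729/2240, -243/2240, …
Sym-product of L_f,L_g gives L₀ (≤ ord 2).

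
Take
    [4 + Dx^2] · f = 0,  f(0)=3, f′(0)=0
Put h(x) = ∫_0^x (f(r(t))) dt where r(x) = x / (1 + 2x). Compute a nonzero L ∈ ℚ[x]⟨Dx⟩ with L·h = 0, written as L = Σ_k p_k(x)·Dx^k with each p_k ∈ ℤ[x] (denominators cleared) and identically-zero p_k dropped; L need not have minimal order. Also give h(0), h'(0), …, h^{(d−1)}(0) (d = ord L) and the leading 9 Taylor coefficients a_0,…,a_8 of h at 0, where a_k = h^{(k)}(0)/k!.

L = 4·Dx + (4 + 24·x + 48·x^2 + 32·x^3)·Dx^2 + (1 + 8·x + 24·x^2 + 32·x^3 + 16·x^4)·Dx^3  (order 3).
h: a_k = 0, 3, 0, -2, 6, -14, 88/3, -6004/105, 522/5, …
ICs: h(0) = 0, h′(0) = 3, h′′(0) = 0.

f: a_k = 3, 0, -6, 0, 2, 0, -4/15, 0, 2/105, …
Substitute x→r, Dx→(1/r')Dx; clear ⇒ L₀.
∫: right-multiply L₀ by Dx.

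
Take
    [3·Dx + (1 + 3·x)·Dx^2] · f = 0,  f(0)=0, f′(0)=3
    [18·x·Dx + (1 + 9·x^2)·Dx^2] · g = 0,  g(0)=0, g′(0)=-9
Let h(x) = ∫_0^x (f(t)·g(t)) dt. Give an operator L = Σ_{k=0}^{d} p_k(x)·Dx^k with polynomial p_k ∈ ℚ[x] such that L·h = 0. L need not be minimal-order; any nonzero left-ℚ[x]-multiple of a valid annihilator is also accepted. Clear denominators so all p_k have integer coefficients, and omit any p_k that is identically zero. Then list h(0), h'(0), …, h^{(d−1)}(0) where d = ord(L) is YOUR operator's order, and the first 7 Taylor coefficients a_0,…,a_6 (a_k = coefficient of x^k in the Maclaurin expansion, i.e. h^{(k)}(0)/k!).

L = (648 + 3564·x + 19440·x^2 + 113724·x^3 + 262440·x^4 + 341172·x^5 + 236196·x^7)·Dx^2 + (162 + 3348·x + 24948·x^2 + 117612·x^3 + 396576·x^4 + 813564·x^5 + 918540·x^6 + 236196·x^7 + 826686·x^8)·Dx^3 + (36 + 576·x + 5184·x^2 + 25272·x^3 + 87480·x^4 + 227448·x^5 + 419904·x^6 + 472392·x^7 + 236196·x^8 + 472392·x^9)·Dx^4 + (5 + 54·x + 333·x^2 + 1512·x^3 + 5346·x^4 + 14580·x^5 + 30618·x^6 + 52488·x^7 + 59049·x^8 + 39366·x^9 + 59049·x^10)·Dx^5  (order 5).
h: a_k = 0, 0, 0, -9, 81/8, 0, 81/8, …
ICs: h(0) = 0, h′(0) = 0, h′′(0) = 0, h′′′(0) = -54, h′′′′(0) = 243.

f: a_k = 0, 3, -9/2, 9, -81/4, 243/5, -243/2, …
g: a_k = 0, -9, 0, 27, 0, -729/5, 0, …
Product ⇒ symmetric product L₀, ord ≤ 4.
∫: right-multiply L₀ by Dx.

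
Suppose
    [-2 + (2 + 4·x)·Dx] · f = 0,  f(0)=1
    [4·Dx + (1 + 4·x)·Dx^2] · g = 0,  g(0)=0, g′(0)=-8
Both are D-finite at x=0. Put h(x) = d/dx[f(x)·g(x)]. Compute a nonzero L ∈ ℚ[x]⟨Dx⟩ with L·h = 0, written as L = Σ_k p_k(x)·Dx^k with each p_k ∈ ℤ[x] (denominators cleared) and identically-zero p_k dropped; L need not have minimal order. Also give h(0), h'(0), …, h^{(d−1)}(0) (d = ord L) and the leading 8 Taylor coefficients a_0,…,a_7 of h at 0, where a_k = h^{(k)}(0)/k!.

L = (-11 - 8·x + 16·x^2) + (-14 - 36·x + 48·x^2 + 128·x^3)·Dx + (-1 - 4·x + 12·x^2 + 64·x^3 + 64·x^4)·Dx^2  (order 2).
h: a_k = -8, 16, -68, 880/3, -3709/3, 25602/5, -209709/10, 2984956/35, …
ICs: h(0) = -8, h′(0) = 16.

f: a_k = 1, 1, -1/2, 1/2, -5/8, 7/8, -21/16, 33/16, …
g: a_k = 0, -8, 16, -128/3, 128, -2048/5, 4096/3, -32768/7, …
h₀=f·g: eliminate ⇒ L₀, order ≤ 1·2.
Differentiate: ansatz ord ≤ ord L₀ ⇒ L.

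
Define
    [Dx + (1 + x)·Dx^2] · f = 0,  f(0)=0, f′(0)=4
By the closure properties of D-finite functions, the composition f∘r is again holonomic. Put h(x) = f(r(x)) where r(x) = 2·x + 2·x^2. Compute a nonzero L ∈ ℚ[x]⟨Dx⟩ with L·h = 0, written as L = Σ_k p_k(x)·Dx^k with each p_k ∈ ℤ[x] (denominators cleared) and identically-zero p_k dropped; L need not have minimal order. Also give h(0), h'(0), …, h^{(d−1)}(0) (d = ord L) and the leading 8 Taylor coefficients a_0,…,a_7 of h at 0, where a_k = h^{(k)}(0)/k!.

f: a_k = 0, 4, -2, 4/3, -1, 4/5, -2/3, 4/7, …
f∘r: x↦r, Dx↦Dx/r' in L_f ⇒ L₀.
L = (4·x + 4·x^2)·Dx + (1 + 4·x + 6·x^2 + 4·x^3)·Dx^2  (order 2).
h: a_k = 0, 8, 0, -16/3, 8, -32/5, 0, 64/7, …
ICs: h(0) = 0, h′(0) = 8.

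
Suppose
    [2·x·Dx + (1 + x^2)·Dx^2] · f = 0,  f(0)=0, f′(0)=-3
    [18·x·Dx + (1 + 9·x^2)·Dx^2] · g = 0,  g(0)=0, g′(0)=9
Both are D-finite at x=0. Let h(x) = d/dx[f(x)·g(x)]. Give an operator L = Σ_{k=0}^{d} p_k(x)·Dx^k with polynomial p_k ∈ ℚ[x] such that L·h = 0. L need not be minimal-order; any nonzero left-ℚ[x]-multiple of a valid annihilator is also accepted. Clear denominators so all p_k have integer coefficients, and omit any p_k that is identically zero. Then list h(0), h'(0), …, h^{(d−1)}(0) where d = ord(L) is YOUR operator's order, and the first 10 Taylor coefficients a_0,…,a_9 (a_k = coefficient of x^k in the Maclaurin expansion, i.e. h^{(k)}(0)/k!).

L = (-216·x - 3600·x^3 - 5184·x^5 + 6480·x^7 + 17496·x^9) + (-40 - 1452·x^2 - 6480·x^4 - 4536·x^6 + 22680·x^8 + 26244·x^10)·Dx + (-80·x - 980·x^3 - 2160·x^5 + 2952·x^7 + 12960·x^9 + 8748·x^11)·Dx^2 + (-1 - 20·x^2 - 109·x^4 + 981·x^8 + 1620·x^10 + 729·x^12)·Dx^3  (order 3).
h: a_k = 0, -54, 0, 360, 0, -14094/5, 0, 166752/7, 0, -7252818/35, …
ICs: h(0) = 0, h′(0) = -54, h′′(0) = 0.

f: a_k = 0, -3, 0, 1, 0, -3/5, 0, 3/7, 0, -1/3, …
g: a_k = 0, 9, 0, -27, 0, 729/5, 0, -6561/7, 0, 6561, …
h₀=f·g: eliminate ⇒ L₀, order ≤ 2·2.
Derive L from L₀ (diff closure).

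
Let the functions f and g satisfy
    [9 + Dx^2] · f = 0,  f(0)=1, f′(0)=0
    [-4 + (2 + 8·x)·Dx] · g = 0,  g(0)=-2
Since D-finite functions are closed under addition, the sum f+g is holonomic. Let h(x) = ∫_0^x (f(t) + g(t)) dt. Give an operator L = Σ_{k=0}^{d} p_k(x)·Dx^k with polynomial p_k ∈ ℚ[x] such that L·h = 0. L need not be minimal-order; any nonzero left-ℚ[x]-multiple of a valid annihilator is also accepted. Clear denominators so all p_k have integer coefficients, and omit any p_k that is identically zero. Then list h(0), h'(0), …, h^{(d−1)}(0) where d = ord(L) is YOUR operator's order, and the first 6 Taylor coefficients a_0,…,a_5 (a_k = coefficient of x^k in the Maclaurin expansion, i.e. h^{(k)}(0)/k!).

f: a_k = 1, 0, -9/2, 0, 27/8, 0, …
g: a_k = -2, -4, 4, -8, 20, -56, …
Sum ⇒ L₀ = lclm(L_f,L_g) in ℚ(x)⟨Dx⟩.
∫: right-multiply L₀ by Dx.
L = (-378 - 1296·x - 2592·x^2)·Dx + (45 + 828·x + 3888·x^2 + 5184·x^3)·Dx^2 + (-42 - 144·x - 288·x^2)·Dx^3 + (5 + 92·x + 432·x^2 + 576·x^3)·Dx^4  (order 4).
h: a_k = 0, -1, -2, -1/6, -2, 187/40, …
ICs: h(0) = 0, h′(0) = -1, h′′(0) = -4, h′′′(0) = -1.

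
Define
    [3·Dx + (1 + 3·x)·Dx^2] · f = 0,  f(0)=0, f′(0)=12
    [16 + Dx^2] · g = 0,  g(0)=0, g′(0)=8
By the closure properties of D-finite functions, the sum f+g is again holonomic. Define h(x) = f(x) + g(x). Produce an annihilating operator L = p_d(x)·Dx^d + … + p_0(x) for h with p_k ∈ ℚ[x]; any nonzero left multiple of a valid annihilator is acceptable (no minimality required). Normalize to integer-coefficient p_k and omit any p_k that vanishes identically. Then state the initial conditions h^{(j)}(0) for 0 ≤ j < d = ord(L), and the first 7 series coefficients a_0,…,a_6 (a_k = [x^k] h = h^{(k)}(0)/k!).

L = (1680 + 2304·x + 3456·x^2)·Dx + (272 + 1584·x + 3456·x^2 + 3456·x^3)·Dx^2 + (105 + 144·x + 216·x^2)·Dx^3 + (17 + 99·x + 216·x^2 + 216·x^3)·Dx^4  (order 4).
h: a_k = 0, 20, -18, 44/3, -81, 3172/15, -486, …
ICs: h(0) = 0, h′(0) = 20, h′′(0) = -36, h′′′(0) = 88.

f: a_k = 0, 12, -18, 36, -81, 972/5, -486, …
g: a_k = 0, 8, 0, -64/3, 0, 256/15, 0, …
Sum ⇒ L₀ = lclm(L_f,L_g) in ℚ(x)⟨Dx⟩.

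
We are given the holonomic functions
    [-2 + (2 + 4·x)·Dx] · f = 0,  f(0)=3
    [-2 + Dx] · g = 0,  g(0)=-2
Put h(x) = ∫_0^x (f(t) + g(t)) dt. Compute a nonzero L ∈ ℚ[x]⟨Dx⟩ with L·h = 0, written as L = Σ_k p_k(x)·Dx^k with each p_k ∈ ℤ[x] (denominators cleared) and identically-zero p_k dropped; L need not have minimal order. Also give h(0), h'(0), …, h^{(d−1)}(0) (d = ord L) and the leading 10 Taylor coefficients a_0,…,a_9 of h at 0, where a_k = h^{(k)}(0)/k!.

L = (6 + 8·x)·Dx + (-5 - 16·x - 16·x^2)·Dx^2 + (1 + 6·x + 8·x^2)·Dx^3  (order 3).
h: a_k = 0, 1, -1/2, -11/6, -7/24, -77/120, 251/720, -2963/5040, 30929/40320, -405917/362880, …
ICs: h(0) = 0, h′(0) = 1, h′′(0) = -1.

f: a_k = 3, 3, -3/2, 3/2, -15/8, 21/8, -63/16, 99/16, -1287/128, 2145/128, …
g: a_k = -2, -4, -4, -8/3, -4/3, -8/15, -8/45, -16/315, -4/315, -8/2835, …
h₀=f+g: left-lcm gives L₀, ord ≤ 2.
h=∫₀ˣh₀: take L = L₀·Dx.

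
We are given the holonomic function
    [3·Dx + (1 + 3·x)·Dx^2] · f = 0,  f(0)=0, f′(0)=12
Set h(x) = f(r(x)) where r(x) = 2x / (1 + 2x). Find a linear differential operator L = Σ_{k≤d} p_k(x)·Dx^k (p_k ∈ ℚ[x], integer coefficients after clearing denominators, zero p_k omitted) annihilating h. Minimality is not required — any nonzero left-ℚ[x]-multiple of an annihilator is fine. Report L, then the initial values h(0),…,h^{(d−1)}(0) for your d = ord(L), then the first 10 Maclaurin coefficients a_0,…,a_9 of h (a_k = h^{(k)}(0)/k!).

L = (10 + 32·x)·Dx + (1 + 10·x + 16·x^2)·Dx^2  (order 2).
h: a_k = 0, 24, -120, 672, -4080, 130944/5, -174720, 8388096/7, -8388480, 59652096, …
ICs: h(0) = 0, h′(0) = 24.

f: a_k = 0, 12, -18, 36, -81, 972/5, -486, 8748/7, -6561/2, 8748, …
Change of var in L_f (x↦r) gives L₀.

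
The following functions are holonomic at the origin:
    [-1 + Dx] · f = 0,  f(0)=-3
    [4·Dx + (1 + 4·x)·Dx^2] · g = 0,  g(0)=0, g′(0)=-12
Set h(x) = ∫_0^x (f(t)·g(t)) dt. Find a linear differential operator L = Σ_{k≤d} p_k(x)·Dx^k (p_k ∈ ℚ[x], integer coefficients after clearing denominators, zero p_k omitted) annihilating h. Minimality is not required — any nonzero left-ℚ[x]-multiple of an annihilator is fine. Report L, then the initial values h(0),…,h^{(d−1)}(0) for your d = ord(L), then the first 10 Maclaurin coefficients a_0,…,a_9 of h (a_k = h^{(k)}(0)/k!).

L = (-3 + 4·x)·Dx + (2 - 8·x)·Dx^2 + (1 + 4·x)·Dx^3  (order 3).
h: a_k = 0, 0, 18, -12, 69/2, -414/5, 4509/20, -9119/14, 2205587/1120, -1109003/180, …
ICs: h(0) = 0, h′(0) = 0, h′′(0) = 36.

f: a_k = -3, -3, -3/2, -1/2, -1/8, -1/40, -1/240, -1/1680, -1/13440, -1/120960, …
g: a_k = 0, -12, 24, -64, 192, -3072/5, 2048, -49152/7, 24576, -262144/3, …
Sym-product of L_f,L_g gives L₀ (≤ ord 2).
Integrate: L := L₀·Dx.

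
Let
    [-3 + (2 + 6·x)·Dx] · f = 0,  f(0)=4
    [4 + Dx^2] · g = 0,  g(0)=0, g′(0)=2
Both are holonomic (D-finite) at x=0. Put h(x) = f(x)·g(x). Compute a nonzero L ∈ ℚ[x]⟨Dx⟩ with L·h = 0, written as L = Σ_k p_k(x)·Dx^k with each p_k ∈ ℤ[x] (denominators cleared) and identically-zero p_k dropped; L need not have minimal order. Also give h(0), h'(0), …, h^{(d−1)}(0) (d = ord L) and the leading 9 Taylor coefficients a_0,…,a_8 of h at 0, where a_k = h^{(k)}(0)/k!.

f: a_k = 4, 6, -9/2, 27/4, -405/32, 1701/64, -15309/256, 72171/512, -2814669/8192, …
g: a_k = 0, 2, 0, -4/3, 0, 4/15, 0, -8/315, 0, …
Product ⇒ symmetric product L₀, ord ≤ 2.
L = (43 + 96·x + 144·x^2) + (-12 - 36·x)·Dx + (4 + 24·x + 36·x^2)·Dx^2  (order 2).
h: a_k = 0, 8, 12, -43/3, 11/2, -4379/240, 7321/160, -838883/8064, 6669683/26880, …
ICs: h(0) = 0, h′(0) = 8.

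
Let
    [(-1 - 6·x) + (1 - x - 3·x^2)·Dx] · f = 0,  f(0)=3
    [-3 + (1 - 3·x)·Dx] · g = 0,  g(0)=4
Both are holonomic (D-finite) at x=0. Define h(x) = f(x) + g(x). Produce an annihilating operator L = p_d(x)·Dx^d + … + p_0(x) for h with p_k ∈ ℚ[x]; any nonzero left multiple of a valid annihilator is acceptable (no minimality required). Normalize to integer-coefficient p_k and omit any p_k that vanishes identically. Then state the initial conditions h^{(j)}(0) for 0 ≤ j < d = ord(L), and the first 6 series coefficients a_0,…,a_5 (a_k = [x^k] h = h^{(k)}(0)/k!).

L = (6 - 108·x + 162·x^2 - 162·x^3) + (10 - 6·x - 108·x^2 + 270·x^3 - 324·x^4)·Dx + (-2 + 14·x - 33·x^2 + 18·x^3 + 54·x^4 - 81·x^5)·Dx^2  (order 2).
h: a_k = 7, 15, 48, 129, 381, 1092, …
ICs: h(0) = 7, h′(0) = 15.

f: a_k = 3, 3, 12, 21, 57, 120, …
g: a_k = 4, 12, 36, 108, 324, 972, …
L₀ := lclm(L_f,L_g); ord L₀ ≤ 1+1.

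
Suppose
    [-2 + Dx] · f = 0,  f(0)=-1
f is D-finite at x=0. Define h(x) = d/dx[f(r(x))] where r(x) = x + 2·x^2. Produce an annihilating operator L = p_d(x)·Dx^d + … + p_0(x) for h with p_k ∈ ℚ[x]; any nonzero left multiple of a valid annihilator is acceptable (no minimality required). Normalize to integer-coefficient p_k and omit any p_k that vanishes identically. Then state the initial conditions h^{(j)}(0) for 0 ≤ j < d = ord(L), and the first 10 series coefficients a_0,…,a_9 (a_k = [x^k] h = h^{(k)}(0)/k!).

L = (6 + 16·x + 32·x^2) + (-1 - 4·x)·Dx  (order 1).
h: a_k = -2, -12, -28, -200/3, -108, -2648/15, -10424/45, -31664/105, -21428/63, -152744/405, …
ICs: h(0) = -2.

f: a_k = -1, -2, -2, -4/3, -2/3, -4/15, -4/45, -8/315, -2/315, -4/2835, …
h₀=f(r): pull back L_f along r ⇒ L₀.
Differentiate: ansatz ord ≤ ord L₀ ⇒ L.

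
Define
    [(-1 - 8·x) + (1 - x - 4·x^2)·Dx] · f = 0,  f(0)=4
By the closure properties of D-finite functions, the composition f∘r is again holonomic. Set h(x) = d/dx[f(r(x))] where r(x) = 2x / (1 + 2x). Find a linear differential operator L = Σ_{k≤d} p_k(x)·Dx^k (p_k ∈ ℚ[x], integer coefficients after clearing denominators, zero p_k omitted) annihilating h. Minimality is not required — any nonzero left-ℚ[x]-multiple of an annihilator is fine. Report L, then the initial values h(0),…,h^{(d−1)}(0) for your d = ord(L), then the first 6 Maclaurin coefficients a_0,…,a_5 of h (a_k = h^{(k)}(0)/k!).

L = (16 + 96·x + 960·x^2 + 1152·x^3) + (-1 - 22·x - 60·x^2 + 248·x^3 + 576·x^4)·Dx  (order 1).
h: a_k = 8, 128, 0, 4096, -10240, 122880, …
ICs: h(0) = 8.

f: a_k = 4, 4, 20, 36, 116, 260, …
h₀=f(r): pull back L_f along r ⇒ L₀.
h₀' ⇒ L via d/dx closure of L₀.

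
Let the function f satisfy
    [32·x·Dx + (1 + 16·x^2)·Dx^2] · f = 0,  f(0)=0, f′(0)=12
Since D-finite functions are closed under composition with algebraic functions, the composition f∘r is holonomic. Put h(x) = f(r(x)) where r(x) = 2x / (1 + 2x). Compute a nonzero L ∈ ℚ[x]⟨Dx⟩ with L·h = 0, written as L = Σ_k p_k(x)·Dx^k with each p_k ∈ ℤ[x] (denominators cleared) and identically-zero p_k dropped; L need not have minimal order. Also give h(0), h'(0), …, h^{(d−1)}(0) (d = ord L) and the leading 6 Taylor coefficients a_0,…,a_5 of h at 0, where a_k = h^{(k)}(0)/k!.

L = (4 + 136·x)·Dx + (1 + 4·x + 68·x^2)·Dx^2  (order 2).
h: a_k = 0, 24, -48, -416, 2880, 38784/5, …
ICs: h(0) = 0, h′(0) = 24.

f: a_k = 0, 12, 0, -64, 0, 3072/5, …
Substitute x→r, Dx→(1/r')Dx; clear ⇒ L₀.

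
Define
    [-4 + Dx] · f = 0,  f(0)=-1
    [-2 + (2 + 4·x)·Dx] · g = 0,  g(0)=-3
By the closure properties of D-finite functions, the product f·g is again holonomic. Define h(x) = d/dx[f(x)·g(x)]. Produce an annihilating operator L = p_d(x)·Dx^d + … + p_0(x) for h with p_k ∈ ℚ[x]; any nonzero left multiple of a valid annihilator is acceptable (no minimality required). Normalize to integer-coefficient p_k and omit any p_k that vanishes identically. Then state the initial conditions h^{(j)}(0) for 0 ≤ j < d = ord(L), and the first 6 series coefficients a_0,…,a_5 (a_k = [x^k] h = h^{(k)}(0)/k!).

f: a_k = -1, -4, -8, -32/3, -32/3, -128/15, …
g: a_k = -3, -3, 3/2, -3/2, 15/8, -21/8, …
Product ⇒ symmetric product L₀, ord ≤ 1.
Differentiate: ansatz ord ≤ ord L₀ ⇒ L.
L = (23 + 80·x + 64·x^2) + (-5 - 18·x - 16·x^2)·Dx  (order 1).
h: a_k = 15, 69, 309/2, 449/2, 1949/8, 1643/8, …
ICs: h(0) = 15.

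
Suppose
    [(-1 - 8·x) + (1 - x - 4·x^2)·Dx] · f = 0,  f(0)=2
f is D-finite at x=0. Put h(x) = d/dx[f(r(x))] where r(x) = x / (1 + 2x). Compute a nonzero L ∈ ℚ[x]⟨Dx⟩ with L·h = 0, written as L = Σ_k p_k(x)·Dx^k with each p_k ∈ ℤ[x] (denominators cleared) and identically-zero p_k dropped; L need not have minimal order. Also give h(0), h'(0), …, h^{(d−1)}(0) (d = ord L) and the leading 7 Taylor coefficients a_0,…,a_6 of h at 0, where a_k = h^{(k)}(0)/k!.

f: a_k = 2, 2, 10, 18, 58, 130, 362, …
L₀ from L_f via x↦r, Dx↦r'^{-1}Dx.
h₀' ⇒ L via d/dx closure of L₀.
L = (6 + 12·x + 72·x^2 + 80·x^3) + (-1 - 15·x - 54·x^2 - 36·x^3 + 40·x^4)·Dx  (order 1).
h: a_k = 2, 12, -42, 216, -950, 4068, -16898, …
ICs: h(0) = 2.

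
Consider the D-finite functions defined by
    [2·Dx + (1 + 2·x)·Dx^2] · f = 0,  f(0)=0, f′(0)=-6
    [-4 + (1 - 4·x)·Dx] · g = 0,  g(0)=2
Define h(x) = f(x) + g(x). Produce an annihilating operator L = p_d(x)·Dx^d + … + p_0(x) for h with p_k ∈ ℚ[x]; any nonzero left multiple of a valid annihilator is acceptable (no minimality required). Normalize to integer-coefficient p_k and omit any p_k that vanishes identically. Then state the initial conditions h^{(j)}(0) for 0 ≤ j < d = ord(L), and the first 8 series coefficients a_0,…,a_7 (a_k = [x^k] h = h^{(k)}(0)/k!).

f: a_k = 0, -6, 6, -8, 12, -96/5, 32, -384/7, …
g: a_k = 2, 8, 32, 128, 512, 2048, 8192, 32768, …
h₀=f+g: left-lcm gives L₀, ord ≤ 3.
L = (-128 - 64·x)·Dx + (-44 - 224·x - 128·x^2)·Dx^2 + (5 - 6·x - 48·x^2 - 32·x^3)·Dx^3  (order 3).
h: a_k = 2, 2, 38, 120, 524, 10144/5, 8224, 228992/7, …
ICs: h(0) = 2, h′(0) = 2, h′′(0) = 76.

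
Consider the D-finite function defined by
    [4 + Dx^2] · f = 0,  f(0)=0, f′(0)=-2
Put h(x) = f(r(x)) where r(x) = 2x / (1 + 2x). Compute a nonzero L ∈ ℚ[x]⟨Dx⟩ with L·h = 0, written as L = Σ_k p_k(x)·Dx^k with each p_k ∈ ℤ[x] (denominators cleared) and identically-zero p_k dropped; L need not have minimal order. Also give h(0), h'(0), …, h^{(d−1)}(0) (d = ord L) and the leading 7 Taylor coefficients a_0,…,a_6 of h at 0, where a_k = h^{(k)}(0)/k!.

f: a_k = 0, -2, 0, 4/3, 0, -4/15, 0, …
L₀ from L_f via x↦r, Dx↦r'^{-1}Dx.
L = 16 + (4 + 24·x + 48·x^2 + 32·x^3)·Dx + (1 + 8·x + 24·x^2 + 32·x^3 + 16·x^4)·Dx^2  (order 2).
h: a_k = 0, -4, 8, -16/3, -32, 2752/15, -640, …
ICs: h(0) = 0, h′(0) = -4.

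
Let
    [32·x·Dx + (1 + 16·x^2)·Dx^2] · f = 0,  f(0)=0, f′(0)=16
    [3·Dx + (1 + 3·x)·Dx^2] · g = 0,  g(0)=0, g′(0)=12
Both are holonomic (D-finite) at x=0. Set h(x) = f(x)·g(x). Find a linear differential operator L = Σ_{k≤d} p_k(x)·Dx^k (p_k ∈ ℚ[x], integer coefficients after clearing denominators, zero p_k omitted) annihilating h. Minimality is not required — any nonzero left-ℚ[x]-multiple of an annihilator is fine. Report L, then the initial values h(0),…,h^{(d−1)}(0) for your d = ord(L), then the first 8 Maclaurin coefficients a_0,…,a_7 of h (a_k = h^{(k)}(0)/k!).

L = (15744 + 89280·x + 811008·x^2 + 5299200·x^3 + 13271040·x^4 + 17252352·x^5 + 21233664·x^7)·Dx + (4258 + 91200·x + 775488·x^2 + 4635648·x^3 + 18247680·x^4 + 41140224·x^5 + 46448640·x^6 + 21233664·x^7 + 74317824·x^8)·Dx^2 + (492 + 12548·x + 131328·x^2 + 747968·x^3 + 3219456·x^4 + 10146816·x^5 + 21233664·x^6 + 24920064·x^7 + 21233664·x^8 + 42467328·x^9)·Dx^3 + (73 + 822·x + 6161·x^2 + 34944·x^3 + 151168·x^4 + 500736·x^5 + 1322496·x^6 + 2654208·x^7 + 3244032·x^8 + 3538944·x^9 + 5308416·x^10)·Dx^4  (order 4).
h: a_k = 0, 0, 192, -288, -448, 240, 49344/5, -78048/5, …
ICs: h(0) = 0, h′(0) = 0, h′′(0) = 384, h′′′(0) = -1728.

f: a_k = 0, 16, 0, -256/3, 0, 4096/5, 0, -65536/7, …
g: a_k = 0, 12, -18, 36, -81, 972/5, -486, 8748/7, …
f·g: L₀ = L_f ⊗_s L_g, ord ≤ 2·2.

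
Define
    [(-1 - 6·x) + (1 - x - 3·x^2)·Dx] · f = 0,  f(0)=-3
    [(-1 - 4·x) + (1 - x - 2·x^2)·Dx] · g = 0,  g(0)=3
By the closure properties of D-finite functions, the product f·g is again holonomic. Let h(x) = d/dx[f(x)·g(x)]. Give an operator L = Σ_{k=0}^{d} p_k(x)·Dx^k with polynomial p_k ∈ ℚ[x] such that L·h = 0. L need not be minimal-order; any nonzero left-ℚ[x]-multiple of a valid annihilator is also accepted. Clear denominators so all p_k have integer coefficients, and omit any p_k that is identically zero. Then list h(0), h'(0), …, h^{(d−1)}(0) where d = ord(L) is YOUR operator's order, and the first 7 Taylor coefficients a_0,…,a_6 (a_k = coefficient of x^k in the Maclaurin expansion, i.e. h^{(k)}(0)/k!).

f: a_k = -3, -3, -12, -21, -57, -120, -291, …
g: a_k = 3, 3, 9, 15, 33, 63, 129, …
L₀ := L_f ⊗_s L_g (sym. prod.), ord ≤ 1.
Derive L from L₀ (diff closure).
L = (16 + 18·x - 36·x^2 - 368·x^3 - 132·x^4 + 900·x^5 + 720·x^6) + (-2 - 4·x + 39·x^2 + 16·x^3 - 160·x^4 - 69·x^5 + 210·x^6 + 144·x^7)·Dx  (order 1).
h: a_k = -18, -144, -513, -1944, -5940, -18198, -51534, …
ICs: h(0) = -18.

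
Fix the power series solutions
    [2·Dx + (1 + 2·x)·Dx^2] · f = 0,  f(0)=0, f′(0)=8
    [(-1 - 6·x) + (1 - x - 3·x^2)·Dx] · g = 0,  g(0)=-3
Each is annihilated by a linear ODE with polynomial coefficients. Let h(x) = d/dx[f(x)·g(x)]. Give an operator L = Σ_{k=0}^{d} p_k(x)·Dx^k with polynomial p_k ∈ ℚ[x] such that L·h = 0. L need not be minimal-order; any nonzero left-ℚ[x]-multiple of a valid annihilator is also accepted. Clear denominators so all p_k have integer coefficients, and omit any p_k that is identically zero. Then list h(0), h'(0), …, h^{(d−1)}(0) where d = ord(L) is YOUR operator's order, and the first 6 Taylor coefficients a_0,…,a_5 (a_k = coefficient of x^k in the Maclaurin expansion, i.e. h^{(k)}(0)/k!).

f: a_k = 0, 8, -8, 32/3, -16, 128/5, …
g: a_k = -3, -3, -12, -21, -57, -120, …
L₀ := L_f ⊗_s L_g (sym. prod.), ord ≤ 2.
h₀' ⇒ L via d/dx closure of L₀.
L = (26 + 108·x + 162·x^2) + (2 + 28·x + 117·x^2 + 126·x^3)·Dx + (-1 - 4·x + 2·x^2 + 21·x^3 + 18·x^4)·Dx^2  (order 2).
h: a_k = -24, 0, -312, -224, -2224, -14544/5, …
ICs: h(0) = -24, h′(0) = 0.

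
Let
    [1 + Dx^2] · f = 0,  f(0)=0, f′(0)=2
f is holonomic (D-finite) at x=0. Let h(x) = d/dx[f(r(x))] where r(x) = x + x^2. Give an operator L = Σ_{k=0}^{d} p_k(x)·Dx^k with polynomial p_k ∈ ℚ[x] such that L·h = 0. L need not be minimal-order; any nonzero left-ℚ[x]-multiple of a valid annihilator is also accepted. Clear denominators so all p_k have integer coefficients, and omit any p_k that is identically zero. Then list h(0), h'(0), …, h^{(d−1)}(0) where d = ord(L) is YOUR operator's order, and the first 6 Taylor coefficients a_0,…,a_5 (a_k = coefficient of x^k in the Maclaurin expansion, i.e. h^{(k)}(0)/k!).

f: a_k = 0, 2, 0, -1/3, 0, 1/60, …
f∘r: x↦r, Dx↦Dx/r' in L_f ⇒ L₀.
h=h₀': d/dx-closure on L₀ ⇒ L.
L = (13 + 8·x + 24·x^2 + 32·x^3 + 16·x^4) + (-6 - 12·x)·Dx + (1 + 4·x + 4·x^2)·Dx^2  (order 2).
h: a_k = 2, 4, -1, -4, -59/12, -3/2, …
ICs: h(0) = 2, h′(0) = 4.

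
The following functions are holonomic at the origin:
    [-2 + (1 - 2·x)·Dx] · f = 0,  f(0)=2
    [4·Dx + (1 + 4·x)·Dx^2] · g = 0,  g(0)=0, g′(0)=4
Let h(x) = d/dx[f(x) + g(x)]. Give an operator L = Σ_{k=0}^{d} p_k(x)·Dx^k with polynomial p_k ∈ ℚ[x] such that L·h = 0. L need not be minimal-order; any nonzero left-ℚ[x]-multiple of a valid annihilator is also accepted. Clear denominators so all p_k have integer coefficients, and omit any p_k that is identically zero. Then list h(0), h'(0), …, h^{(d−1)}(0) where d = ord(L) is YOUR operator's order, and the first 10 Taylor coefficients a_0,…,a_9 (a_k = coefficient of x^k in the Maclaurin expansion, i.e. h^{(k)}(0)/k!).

L = (28 + 16·x) + (-1 + 40·x + 32·x^2)·Dx + (-1 - 3·x + 6·x^2 + 8·x^3)·Dx^2  (order 2).
h: a_k = 8, 0, 112, -128, 1344, -3328, 18176, -61440, 271360, -1028096, …
ICs: h(0) = 8, h′(0) = 0.

f: a_k = 2, 4, 8, 16, 32, 64, 128, 256, 512, 1024, …
g: a_k = 0, 4, -8, 64/3, -64, 1024/5, -2048/3, 16384/7, -8192, 262144/9, …
f+g: L₀ = lclm(L_f,L_g), ord ≤ 1+2.
h₀' ⇒ L via d/dx closure of L₀.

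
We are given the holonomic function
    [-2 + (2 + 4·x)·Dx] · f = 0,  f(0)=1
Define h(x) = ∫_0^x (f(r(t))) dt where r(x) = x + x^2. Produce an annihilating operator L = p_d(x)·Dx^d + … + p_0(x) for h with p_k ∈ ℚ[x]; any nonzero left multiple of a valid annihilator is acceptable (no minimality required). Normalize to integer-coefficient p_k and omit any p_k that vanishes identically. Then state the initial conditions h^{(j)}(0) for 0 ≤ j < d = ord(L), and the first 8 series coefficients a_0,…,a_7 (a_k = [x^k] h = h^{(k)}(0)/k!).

f: a_k = 1, 1, -1/2, 1/2, -5/8, 7/8, -21/16, 33/16, …
Substitute x→r, Dx→(1/r')Dx; clear ⇒ L₀.
h=∫h₀ ⇒ L = L₀·Dx.
L = (-1 - 2·x)·Dx + (1 + 2·x + 2·x^2)·Dx^2  (order 2).
h: a_k = 0, 1, 1/2, 1/6, -1/8, 3/40, -1/48, -3/112, …
ICs: h(0) = 0, h′(0) = 1.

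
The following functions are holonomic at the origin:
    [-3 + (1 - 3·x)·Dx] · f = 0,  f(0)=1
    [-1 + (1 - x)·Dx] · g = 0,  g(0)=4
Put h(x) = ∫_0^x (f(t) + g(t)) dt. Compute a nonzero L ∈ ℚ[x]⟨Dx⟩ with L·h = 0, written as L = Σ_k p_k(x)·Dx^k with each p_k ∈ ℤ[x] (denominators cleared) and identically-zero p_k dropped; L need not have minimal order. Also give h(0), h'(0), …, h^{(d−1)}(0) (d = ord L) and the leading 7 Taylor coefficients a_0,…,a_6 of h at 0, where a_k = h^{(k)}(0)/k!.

f: a_k = 1, 3, 9, 27, 81, 243, 729, …
g: a_k = 4, 4, 4, 4, 4, 4, 4, …
h₀=f+g: left-lcm gives L₀, ord ≤ 2.
Integrate: L := L₀·Dx.
L = -6·Dx + (8 - 12·x)·Dx^2 + (-1 + 4·x - 3·x^2)·Dx^3  (order 3).
h: a_k = 0, 5, 7/2, 13/3, 31/4, 17, 247/6, …
ICs: h(0) = 0, h′(0) = 5, h′′(0) = 7.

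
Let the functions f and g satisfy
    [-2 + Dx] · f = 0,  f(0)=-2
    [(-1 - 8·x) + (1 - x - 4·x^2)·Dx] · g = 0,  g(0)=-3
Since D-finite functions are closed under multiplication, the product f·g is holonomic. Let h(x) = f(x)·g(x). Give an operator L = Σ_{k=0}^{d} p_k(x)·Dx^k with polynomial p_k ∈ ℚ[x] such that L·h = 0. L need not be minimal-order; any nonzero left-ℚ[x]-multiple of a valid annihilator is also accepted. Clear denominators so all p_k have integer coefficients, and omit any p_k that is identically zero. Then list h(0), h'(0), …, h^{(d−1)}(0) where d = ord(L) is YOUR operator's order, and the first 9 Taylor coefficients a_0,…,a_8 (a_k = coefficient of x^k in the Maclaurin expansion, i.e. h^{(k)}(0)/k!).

f: a_k = -2, -4, -4, -8/3, -4/3, -8/15, -8/45, -16/315, -4/315, …
g: a_k = -3, -3, -15, -27, -87, -195, -543, -1323, -3495, …
Product ⇒ symmetric product L₀, ord ≤ 1.
L = (3 + 6·x - 8·x^2) + (-1 + x + 4·x^2)·Dx  (order 1).
h: a_k = 6, 18, 54, 134, 354, 4458/5, 34622/15, 205614/35, 528754/35, …
ICs: h(0) = 6.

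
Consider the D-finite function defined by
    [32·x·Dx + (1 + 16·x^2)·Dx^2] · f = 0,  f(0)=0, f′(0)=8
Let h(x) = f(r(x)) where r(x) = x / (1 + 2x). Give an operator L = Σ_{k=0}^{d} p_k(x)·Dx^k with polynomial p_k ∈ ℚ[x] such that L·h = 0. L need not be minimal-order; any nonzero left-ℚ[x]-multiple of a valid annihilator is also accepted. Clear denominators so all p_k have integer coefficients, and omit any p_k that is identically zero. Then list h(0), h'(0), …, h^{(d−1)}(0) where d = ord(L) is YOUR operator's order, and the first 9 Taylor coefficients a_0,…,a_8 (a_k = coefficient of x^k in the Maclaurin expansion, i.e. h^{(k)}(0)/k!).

f: a_k = 0, 8, 0, -128/3, 0, 2048/5, 0, -32768/7, 0, …
L₀ from L_f via x↦r, Dx↦r'^{-1}Dx.
L = (4 + 40·x)·Dx + (1 + 4·x + 20·x^2)·Dx^2  (order 2).
h: a_k = 0, 8, -16, -32/3, 192, -2432/5, -2816/3, 71168/7, -21504, …
ICs: h(0) = 0, h′(0) = 8.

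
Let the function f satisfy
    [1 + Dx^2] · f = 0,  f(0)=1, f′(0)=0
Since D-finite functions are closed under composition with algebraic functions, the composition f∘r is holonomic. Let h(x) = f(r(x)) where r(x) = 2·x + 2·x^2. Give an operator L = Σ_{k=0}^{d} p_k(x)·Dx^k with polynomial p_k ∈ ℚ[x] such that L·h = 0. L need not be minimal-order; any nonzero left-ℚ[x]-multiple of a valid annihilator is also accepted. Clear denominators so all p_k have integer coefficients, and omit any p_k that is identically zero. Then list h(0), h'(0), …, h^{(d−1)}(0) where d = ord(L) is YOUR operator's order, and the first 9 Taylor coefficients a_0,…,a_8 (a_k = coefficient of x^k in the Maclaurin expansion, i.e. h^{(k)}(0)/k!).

L = (4 + 24·x + 48·x^2 + 32·x^3) - 2·Dx + (1 + 2·x)·Dx^2  (order 2).
h: a_k = 1, 0, -2, -4, -4/3, 8/3, 176/45, 32/15, -208/315, …
ICs: h(0) = 1, h′(0) = 0.

f: a_k = 1, 0, -1/2, 0, 1/24, 0, -1/720, 0, 1/40320, …
h₀=f(r): pull back L_f along r ⇒ L₀.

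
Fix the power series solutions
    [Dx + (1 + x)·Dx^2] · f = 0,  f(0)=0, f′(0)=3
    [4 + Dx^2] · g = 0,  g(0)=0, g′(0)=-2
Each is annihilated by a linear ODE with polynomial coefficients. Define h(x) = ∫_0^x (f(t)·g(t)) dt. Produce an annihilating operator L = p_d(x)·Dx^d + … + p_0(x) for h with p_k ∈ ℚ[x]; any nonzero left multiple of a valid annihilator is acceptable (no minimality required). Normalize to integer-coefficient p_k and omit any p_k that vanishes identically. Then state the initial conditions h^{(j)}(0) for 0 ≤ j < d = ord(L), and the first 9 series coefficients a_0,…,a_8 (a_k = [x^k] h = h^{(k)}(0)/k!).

L = (168 + 864·x + 1456·x^2 + 1024·x^3 + 256·x^4)·Dx + (112 + 368·x + 384·x^2 + 128·x^3)·Dx^2 + (102 + 464·x + 744·x^2 + 512·x^3 + 128·x^4)·Dx^3 + (28 + 92·x + 96·x^2 + 32·x^3)·Dx^4 + (15 + 62·x + 95·x^2 + 64·x^3 + 16·x^4)·Dx^5  (order 5).
h: a_k = 0, 0, 0, -2, 3/4, 2/5, -1/12, -2/21, 1/20, …
ICs: h(0) = 0, h′(0) = 0, h′′(0) = 0, h′′′(0) = -12, h′′′′(0) = 18.

f: a_k = 0, 3, -3/2, 1, -3/4, 3/5, -1/2, 3/7, -3/8, …
g: a_k = 0, -2, 0, 4/3, 0, -4/15, 0, 8/315, 0, …
Product ⇒ symmetric product L₀, ord ≤ 4.
h=∫h₀ ⇒ L = L₀·Dx.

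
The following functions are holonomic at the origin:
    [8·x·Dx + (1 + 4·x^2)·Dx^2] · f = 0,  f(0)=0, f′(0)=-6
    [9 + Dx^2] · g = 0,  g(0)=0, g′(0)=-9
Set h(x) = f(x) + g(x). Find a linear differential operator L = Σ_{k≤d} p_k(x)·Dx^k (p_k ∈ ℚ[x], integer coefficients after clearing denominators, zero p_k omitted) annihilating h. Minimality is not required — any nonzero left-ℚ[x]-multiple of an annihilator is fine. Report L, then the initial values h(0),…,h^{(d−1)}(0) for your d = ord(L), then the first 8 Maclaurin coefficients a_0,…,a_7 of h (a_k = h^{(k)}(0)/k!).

f: a_k = 0, -6, 0, 8, 0, -96/5, 0, 384/7, …
g: a_k = 0, -9, 0, 27/2, 0, -243/40, 0, 729/560, …
Weyl lclm of L_f,L_g ⇒ L₀ (ord ≤ 4).
L = (-2808·x + 19008·x^3 + 10368·x^5)·Dx + (9 + 1548·x^2 + 7344·x^4 + 5184·x^6)·Dx^2 + (-312·x + 2112·x^3 + 1152·x^5)·Dx^3 + (1 + 172·x^2 + 816·x^4 + 576·x^6)·Dx^4  (order 4).
h: a_k = 0, -15, 0, 43/2, 0, -1011/40, 0, 31449/560, …
ICs: h(0) = 0, h′(0) = -15, h′′(0) = 0, h′′′(0) = 129.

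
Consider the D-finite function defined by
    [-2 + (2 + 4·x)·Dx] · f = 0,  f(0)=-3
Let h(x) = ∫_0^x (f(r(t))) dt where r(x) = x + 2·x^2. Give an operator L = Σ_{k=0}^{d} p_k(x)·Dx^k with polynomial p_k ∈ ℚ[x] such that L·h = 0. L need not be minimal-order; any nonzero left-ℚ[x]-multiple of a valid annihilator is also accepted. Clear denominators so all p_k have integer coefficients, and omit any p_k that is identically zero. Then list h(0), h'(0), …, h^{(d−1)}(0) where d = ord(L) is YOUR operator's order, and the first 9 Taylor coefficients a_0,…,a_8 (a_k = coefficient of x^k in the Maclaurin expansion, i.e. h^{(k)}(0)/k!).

L = (-1 - 4·x)·Dx + (1 + 2·x + 4·x^2)·Dx^2  (order 2).
h: a_k = 0, -3, -3/2, -3/2, 9/8, -9/40, -15/16, 171/112, -63/128, …
ICs: h(0) = 0, h′(0) = -3.

f: a_k = -3, -3, 3/2, -3/2, 15/8, -21/8, 63/16, -99/16, 1287/128, …
f∘r: x↦r, Dx↦Dx/r' in L_f ⇒ L₀.
h=∫h₀ ⇒ L = L₀·Dx.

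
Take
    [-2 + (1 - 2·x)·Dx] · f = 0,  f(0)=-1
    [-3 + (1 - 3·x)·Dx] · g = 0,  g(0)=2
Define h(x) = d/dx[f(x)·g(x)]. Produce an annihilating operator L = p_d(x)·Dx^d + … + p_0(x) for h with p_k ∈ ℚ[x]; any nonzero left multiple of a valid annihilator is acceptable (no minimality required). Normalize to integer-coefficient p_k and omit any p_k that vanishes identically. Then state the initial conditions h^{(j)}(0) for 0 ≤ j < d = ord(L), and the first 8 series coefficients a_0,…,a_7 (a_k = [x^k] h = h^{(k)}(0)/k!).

f: a_k = -1, -2, -4, -8, -16, -32, -64, -128, …
g: a_k = 2, 6, 18, 54, 162, 486, 1458, 4374, …
Sym-product of L_f,L_g gives L₀ (≤ ord 1).
h₀' ⇒ L via d/dx closure of L₀.
L = (38 - 180·x + 216·x^2) + (-5 + 37·x - 90·x^2 + 72·x^3)·Dx  (order 1).
h: a_k = -10, -76, -390, -1688, -6650, -24708, -88270, -306736, …
ICs: h(0) = -10.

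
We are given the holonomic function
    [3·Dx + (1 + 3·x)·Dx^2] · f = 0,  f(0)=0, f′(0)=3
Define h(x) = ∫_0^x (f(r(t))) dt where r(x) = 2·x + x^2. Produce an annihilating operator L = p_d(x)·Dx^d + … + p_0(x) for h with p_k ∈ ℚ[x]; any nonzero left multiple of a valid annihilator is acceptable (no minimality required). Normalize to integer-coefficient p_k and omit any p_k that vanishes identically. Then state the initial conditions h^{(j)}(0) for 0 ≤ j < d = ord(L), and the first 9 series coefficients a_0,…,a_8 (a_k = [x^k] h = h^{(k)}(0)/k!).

L = (5 + 6·x + 3·x^2)·Dx^2 + (1 + 7·x + 9·x^2 + 3·x^3)·Dx^3  (order 3).
h: a_k = 0, 0, 3, -5, 27/2, -441/10, 801/5, -4365/7, 71361/28, …
ICs: h(0) = 0, h′(0) = 0, h′′(0) = 6.

f: a_k = 0, 3, -9/2, 9, -81/4, 243/5, -243/2, 2187/7, -6561/8, …
h₀=f(r): pull back L_f along r ⇒ L₀.
h=∫₀ˣh₀: take L = L₀·Dx.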